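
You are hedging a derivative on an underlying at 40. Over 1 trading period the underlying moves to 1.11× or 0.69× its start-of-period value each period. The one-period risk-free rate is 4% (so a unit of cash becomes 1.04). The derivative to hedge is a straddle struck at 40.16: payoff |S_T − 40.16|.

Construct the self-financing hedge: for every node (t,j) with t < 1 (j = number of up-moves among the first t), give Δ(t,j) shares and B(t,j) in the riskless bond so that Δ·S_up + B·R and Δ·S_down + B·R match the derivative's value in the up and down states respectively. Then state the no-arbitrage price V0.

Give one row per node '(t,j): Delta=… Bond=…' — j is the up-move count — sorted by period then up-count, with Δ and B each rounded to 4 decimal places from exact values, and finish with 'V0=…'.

(0,0): Delta=-0.4952 Bond=25.2198
V0=5.4103

No-arbitrage ⇒ martingale measure with p* = (R−d)/(u−d) = 0.8333.
At expiry t=1: V(1,0)=12.5600, V(1,1)=4.2400
  t=0,j=0: stock 40.0000 → up 44.4000 (V=4.2400), down 27.6000 (V=12.5600). Price 5.4103; hedge Δ=-0.4952, bond B=25.2198.
Self-financing check: at every node Δ·S+B equals the discounted successor values.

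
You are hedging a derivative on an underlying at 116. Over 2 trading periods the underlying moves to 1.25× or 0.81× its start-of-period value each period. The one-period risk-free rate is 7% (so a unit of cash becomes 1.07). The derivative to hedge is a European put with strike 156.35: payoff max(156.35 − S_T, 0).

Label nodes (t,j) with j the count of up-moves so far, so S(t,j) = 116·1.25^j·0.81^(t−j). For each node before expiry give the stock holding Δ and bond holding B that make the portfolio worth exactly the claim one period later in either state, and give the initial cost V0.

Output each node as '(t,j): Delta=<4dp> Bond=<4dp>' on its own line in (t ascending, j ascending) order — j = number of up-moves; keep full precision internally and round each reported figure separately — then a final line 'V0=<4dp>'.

(0,0): Delta=-0.7306 Bond=112.9038
(1,0): Delta=-1.0000 Bond=146.1215
(1,1): Delta=-0.6097 Bond=103.2816
V0=28.1562

Under the risk-neutral measure, an up-move has probability p* = (R−d)/(u−d) = 0.5909 and values discount at R = 1.07.
At expiry t=2: V(2,0)=80.2424, V(2,1)=38.9000, V(2,2)=0.0000
  t=1,j=0: stock 93.9600 → up 117.4500 (V=38.9000), down 76.1076 (V=80.2424). Price 52.1615; hedge Δ=-1.0000, bond B=146.1215.
  t=1,j=1: stock 145.0000 → up 181.2500 (V=0.0000), down 117.4500 (V=38.9000). Price 14.8726; hedge Δ=-0.6097, bond B=103.2816.
  t=0,j=0: stock 116.0000 → up 145.0000 (V=14.8726), down 93.9600 (V=52.1615). Price 28.1562; hedge Δ=-0.7306, bond B=112.9038.
Self-financing check: at every node Δ·S+B equals the discounted successor values.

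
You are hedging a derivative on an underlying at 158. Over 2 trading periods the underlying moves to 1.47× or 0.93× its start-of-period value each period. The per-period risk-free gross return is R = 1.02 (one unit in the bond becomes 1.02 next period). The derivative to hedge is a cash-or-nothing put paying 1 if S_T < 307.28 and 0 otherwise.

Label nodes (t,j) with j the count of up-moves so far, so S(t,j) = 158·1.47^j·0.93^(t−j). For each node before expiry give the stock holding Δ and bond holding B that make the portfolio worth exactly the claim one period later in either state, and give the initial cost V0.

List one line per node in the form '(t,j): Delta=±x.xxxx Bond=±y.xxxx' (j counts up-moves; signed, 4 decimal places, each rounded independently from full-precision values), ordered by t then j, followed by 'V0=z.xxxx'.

(0,0): Delta=-0.0019 Bond=1.2371
(1,0): Delta=0.0000 Bond=0.9804
(1,1): Delta=-0.0080 Bond=2.6688
V0=0.9345

No-arbitrage ⇒ martingale measure with p* = (R−d)/(u−d) = 0.1667.
Terminal values V(2,·): V(2,0)=1.0000, V(2,1)=1.0000, V(2,2)=0.0000
  t=1,j=0: stock 146.9400 → up 216.0018 (V=1.0000), down 136.6542 (V=1.0000). Price 0.9804; hedge Δ=0.0000, bond B=0.9804.
  t=1,j=1: stock 232.2600 → up 341.4222 (V=0.0000), down 216.0018 (V=1.0000). Price 0.8170; hedge Δ=-0.0080, bond B=2.6688.
  t=0,j=0: stock 158.0000 → up 232.2600 (V=0.8170), down 146.9400 (V=0.9804). Price 0.9345; hedge Δ=-0.0019, bond B=1.2371.
Each (Δ,B) replicates both successor values, so the strategy is self-financing and V0 is arbitrage-free.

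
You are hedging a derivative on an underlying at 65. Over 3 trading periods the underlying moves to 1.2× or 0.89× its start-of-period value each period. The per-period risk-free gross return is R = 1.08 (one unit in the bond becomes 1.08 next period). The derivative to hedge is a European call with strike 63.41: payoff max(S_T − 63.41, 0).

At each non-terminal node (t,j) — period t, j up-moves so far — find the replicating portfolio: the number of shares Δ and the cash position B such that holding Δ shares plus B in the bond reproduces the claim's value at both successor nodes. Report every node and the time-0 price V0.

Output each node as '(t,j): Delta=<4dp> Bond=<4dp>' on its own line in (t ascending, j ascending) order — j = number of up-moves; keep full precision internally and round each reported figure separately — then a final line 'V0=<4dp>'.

Risk-neutral probability p* = (R−d)/(u−d) = (1.08−0.89)/(1.2−0.89) = 0.6129.
Terminal payoffs: V(3,0)=0.0000, V(3,1)=0.0000, V(3,2)=19.8940, V(3,3)=48.9100
(2,0): S=51.4865. Δ = (V_up−V_dn)/(S_up−S_dn) = (0.0000−0.0000)/(61.7838−45.8230) = 0.0000. V = [p*·0.0000 + (1−p*)·0.0000]/1.08 = 0.0000. B = V − Δ·S = 0.0000.
(2,1): S=69.4200. Δ = (V_up−V_dn)/(S_up−S_dn) = (19.8940−0.0000)/(83.3040−61.7838) = 0.9244. V = [p*·19.8940 + (1−p*)·0.0000]/1.08 = 11.2899. B = V − Δ·S = -52.8843.
(2,2): S=93.6000. Δ = (V_up−V_dn)/(S_up−S_dn) = (48.9100−19.8940)/(112.3200−83.3040) = 1.0000. V = [p*·48.9100 + (1−p*)·19.8940]/1.08 = 34.8870. B = V − Δ·S = -58.7130.
(1,0): S=57.8500. Δ = (V_up−V_dn)/(S_up−S_dn) = (11.2899−0.0000)/(69.4200−51.4865) = 0.6295. V = [p*·11.2899 + (1−p*)·0.0000]/1.08 = 6.4071. B = V − Δ·S = -30.0120.
(1,1): S=78.0000. Δ = (V_up−V_dn)/(S_up−S_dn) = (34.8870−11.2899)/(93.6000−69.4200) = 0.9759. V = [p*·34.8870 + (1−p*)·11.2899]/1.08 = 23.8451. B = V − Δ·S = -52.2747.
(0,0): S=65.0000. Δ = (V_up−V_dn)/(S_up−S_dn) = (23.8451−6.4071)/(78.0000−57.8500) = 0.8654. V = [p*·23.8451 + (1−p*)·6.4071]/1.08 = 15.8286. B = V − Δ·S = -40.4230.
Root portfolio cost Δ·65+B reproduces V0=15.8286.

(0,0): Delta=0.8654 Bond=-40.4230
(1,0): Delta=0.6295 Bond=-30.0120
(1,1): Delta=0.9759 Bond=-52.2747
(2,0): Delta=0.0000 Bond=0.0000
(2,1): Delta=0.9244 Bond=-52.8843
(2,2): Delta=1.0000 Bond=-58.7130
V0=15.8286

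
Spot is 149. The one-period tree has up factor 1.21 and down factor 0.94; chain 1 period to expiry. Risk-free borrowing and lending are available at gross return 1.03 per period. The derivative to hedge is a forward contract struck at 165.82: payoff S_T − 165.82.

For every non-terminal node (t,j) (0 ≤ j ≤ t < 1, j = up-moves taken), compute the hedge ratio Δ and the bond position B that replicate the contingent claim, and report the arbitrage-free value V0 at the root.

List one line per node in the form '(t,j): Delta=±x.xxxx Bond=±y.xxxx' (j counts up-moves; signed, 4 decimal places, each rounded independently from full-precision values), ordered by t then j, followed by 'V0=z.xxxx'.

Since d<R<u, set p* = (R−d)/(u−d) = 0.3333; price each node as the discounted p*-expectation of its children.
Terminal values V(1,·): V(1,0)=-25.7600, V(1,1)=14.4700
(0,0): S=149.0000. Δ = (V_up−V_dn)/(S_up−S_dn) = (14.4700−-25.7600)/(180.2900−140.0600) = 1.0000. V = [p*·14.4700 + (1−p*)·-25.7600]/1.03 = -11.9903. B = V − Δ·S = -160.9903.
Each (Δ,B) replicates both successor values, so the strategy is self-financing and V0 is arbitrage-free.

(0,0): Delta=1.0000 Bond=-160.9903
V0=-11.9903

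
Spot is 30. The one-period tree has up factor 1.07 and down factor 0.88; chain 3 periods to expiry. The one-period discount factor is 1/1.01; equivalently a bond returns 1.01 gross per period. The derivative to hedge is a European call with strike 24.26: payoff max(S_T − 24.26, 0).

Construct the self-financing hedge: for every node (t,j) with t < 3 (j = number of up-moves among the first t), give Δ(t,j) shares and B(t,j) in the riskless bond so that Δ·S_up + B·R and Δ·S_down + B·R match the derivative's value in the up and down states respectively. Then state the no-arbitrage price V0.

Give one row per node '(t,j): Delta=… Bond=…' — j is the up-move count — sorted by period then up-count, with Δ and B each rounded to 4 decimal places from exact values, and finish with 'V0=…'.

(0,0): Delta=0.9346 Bond=-21.4666
(1,0): Delta=0.7621 Bond=-17.1296
(1,1): Delta=1.0000 Bond=-23.7820
(2,0): Delta=0.1355 Bond=-2.7434
(2,1): Delta=1.0000 Bond=-24.0198
(2,2): Delta=1.0000 Bond=-24.0198
V0=6.5701

Since d<R<u, set p* = (R−d)/(u−d) = 0.6842; price each node as the discounted p*-expectation of its children.
Terminal payoffs: V(3,0)=0.0000, V(3,1)=0.5982, V(3,2)=5.9654, V(3,3)=12.4913
  t=2,j=0: stock 23.2320 → up 24.8582 (V=0.5982), down 20.4442 (V=0.0000). Price 0.4053; hedge Δ=0.1355, bond B=-2.7434.
  t=2,j=1: stock 28.2480 → up 30.2254 (V=5.9654), down 24.8582 (V=0.5982). Price 4.2282; hedge Δ=1.0000, bond B=-24.0198.
  t=2,j=2: stock 34.3470 → up 36.7513 (V=12.4913), down 30.2254 (V=5.9654). Price 10.3272; hedge Δ=1.0000, bond B=-24.0198.
  t=1,j=0: stock 26.4000 → up 28.2480 (V=4.2282), down 23.2320 (V=0.4053). Price 2.9910; hedge Δ=0.7621, bond B=-17.1296.
  t=1,j=1: stock 32.1000 → up 34.3470 (V=10.3272), down 28.2480 (V=4.2282). Price 8.3180; hedge Δ=1.0000, bond B=-23.7820.
  t=0,j=0: stock 30.0000 → up 32.1000 (V=8.3180), down 26.4000 (V=2.9910). Price 6.5701; hedge Δ=0.9346, bond B=-21.4666.
Self-financing check: at every node Δ·S+B equals the discounted successor values.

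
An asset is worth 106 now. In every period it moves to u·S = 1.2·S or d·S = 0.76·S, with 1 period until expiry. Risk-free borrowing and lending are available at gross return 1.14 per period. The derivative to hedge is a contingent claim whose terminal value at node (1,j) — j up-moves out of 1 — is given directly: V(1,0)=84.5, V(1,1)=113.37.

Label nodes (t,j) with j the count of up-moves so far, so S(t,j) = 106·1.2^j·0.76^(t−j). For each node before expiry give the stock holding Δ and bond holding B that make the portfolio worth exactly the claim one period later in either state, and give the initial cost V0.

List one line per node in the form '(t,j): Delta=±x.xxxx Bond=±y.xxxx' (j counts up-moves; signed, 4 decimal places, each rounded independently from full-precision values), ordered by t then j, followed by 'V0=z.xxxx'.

Since d<R<u, set p* = (R−d)/(u−d) = 0.8636; price each node as the discounted p*-expectation of its children.
Payoff layer (t=1): V(1,0)=84.5000, V(1,1)=113.3700
Node (0,0) S=106.0000: V=(p*·113.3700+(1−p*)·84.5000)/1.14=95.9940; Δ=(113.3700−84.5000)/(127.2000−80.5600)=0.6190; B=V−Δ·S=30.3804
Self-financing check: at every node Δ·S+B equals the discounted successor values.

(0,0): Delta=0.6190 Bond=30.3804
V0=95.9940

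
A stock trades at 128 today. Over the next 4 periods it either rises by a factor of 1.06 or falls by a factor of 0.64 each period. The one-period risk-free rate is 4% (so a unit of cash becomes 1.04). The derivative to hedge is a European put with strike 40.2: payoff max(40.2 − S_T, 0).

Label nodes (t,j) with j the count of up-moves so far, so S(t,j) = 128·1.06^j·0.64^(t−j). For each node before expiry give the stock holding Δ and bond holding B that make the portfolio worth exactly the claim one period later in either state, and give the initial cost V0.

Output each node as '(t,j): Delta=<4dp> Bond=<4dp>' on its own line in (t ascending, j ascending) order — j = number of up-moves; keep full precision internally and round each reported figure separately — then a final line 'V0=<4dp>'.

Under the risk-neutral measure, an up-move has probability p* = (R−d)/(u−d) = 0.9524 and values discount at R = 1.04.
Payoff layer (t=4): V(4,0)=18.7252, V(4,1)=4.6323, V(4,2)=0.0000, V(4,3)=0.0000, V(4,4)=0.0000
(3,0): S=33.5544. Δ = (V_up−V_dn)/(S_up−S_dn) = (4.6323−18.7252)/(35.5677−21.4748) = -1.0000. V = [p*·4.6323 + (1−p*)·18.7252]/1.04 = 5.0994. B = V − Δ·S = 38.6538.
(3,1): S=55.5745. Δ = (V_up−V_dn)/(S_up−S_dn) = (0.0000−4.6323)/(58.9090−35.5677) = -0.1985. V = [p*·0.0000 + (1−p*)·4.6323]/1.04 = 0.2121. B = V − Δ·S = 11.2414.
(3,2): S=92.0453. Δ = (V_up−V_dn)/(S_up−S_dn) = (0.0000−0.0000)/(97.5680−58.9090) = 0.0000. V = [p*·0.0000 + (1−p*)·0.0000]/1.04 = 0.0000. B = V − Δ·S = 0.0000.
(3,3): S=152.4500. Δ = (V_up−V_dn)/(S_up−S_dn) = (0.0000−0.0000)/(161.5971−97.5680) = 0.0000. V = [p*·0.0000 + (1−p*)·0.0000]/1.04 = 0.0000. B = V − Δ·S = 0.0000.
(2,0): S=52.4288. Δ = (V_up−V_dn)/(S_up−S_dn) = (0.2121−5.0994)/(55.5745−33.5544) = -0.2219. V = [p*·0.2121 + (1−p*)·5.0994]/1.04 = 0.4277. B = V − Δ·S = 12.0642.
(2,1): S=86.8352. Δ = (V_up−V_dn)/(S_up−S_dn) = (0.0000−0.2121)/(92.0453−55.5745) = -0.0058. V = [p*·0.0000 + (1−p*)·0.2121]/1.04 = 0.0097. B = V − Δ·S = 0.5147.
(2,2): S=143.8208. Δ = (V_up−V_dn)/(S_up−S_dn) = (0.0000−0.0000)/(152.4500−92.0453) = 0.0000. V = [p*·0.0000 + (1−p*)·0.0000]/1.04 = 0.0000. B = V − Δ·S = 0.0000.
(1,0): S=81.9200. Δ = (V_up−V_dn)/(S_up−S_dn) = (0.0097−0.4277)/(86.8352−52.4288) = -0.0121. V = [p*·0.0097 + (1−p*)·0.4277]/1.04 = 0.0285. B = V − Δ·S = 1.0237.
(1,1): S=135.6800. Δ = (V_up−V_dn)/(S_up−S_dn) = (0.0000−0.0097)/(143.8208−86.8352) = -0.0002. V = [p*·0.0000 + (1−p*)·0.0097]/1.04 = 0.0004. B = V − Δ·S = 0.0236.
(0,0): S=128.0000. Δ = (V_up−V_dn)/(S_up−S_dn) = (0.0004−0.0285)/(135.6800−81.9200) = -0.0005. V = [p*·0.0004 + (1−p*)·0.0285]/1.04 = 0.0017. B = V − Δ·S = 0.0685.
Root portfolio cost Δ·128+B reproduces V0=0.0017.

(0,0): Delta=-0.0005 Bond=0.0685
(1,0): Delta=-0.0121 Bond=1.0237
(1,1): Delta=-0.0002 Bond=0.0236
(2,0): Delta=-0.2219 Bond=12.0642
(2,1): Delta=-0.0058 Bond=0.5147
(2,2): Delta=0.0000 Bond=0.0000
(3,0): Delta=-1.0000 Bond=38.6538
(3,1): Delta=-0.1985 Bond=11.2414
(3,2): Delta=0.0000 Bond=0.0000
(3,3): Delta=0.0000 Bond=0.0000
V0=0.0017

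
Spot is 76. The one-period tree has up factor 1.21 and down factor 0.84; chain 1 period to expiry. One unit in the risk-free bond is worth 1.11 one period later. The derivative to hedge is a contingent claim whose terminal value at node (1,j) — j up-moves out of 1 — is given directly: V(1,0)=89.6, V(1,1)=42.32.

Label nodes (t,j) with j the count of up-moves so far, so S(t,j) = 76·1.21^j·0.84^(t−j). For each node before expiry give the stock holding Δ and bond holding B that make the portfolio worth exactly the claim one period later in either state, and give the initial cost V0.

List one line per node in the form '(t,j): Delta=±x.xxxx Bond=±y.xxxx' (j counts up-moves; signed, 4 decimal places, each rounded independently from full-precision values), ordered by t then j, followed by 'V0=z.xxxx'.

Risk-neutral probability p* = (R−d)/(u−d) = (1.11−0.84)/(1.21−0.84) = 0.7297.
Payoff layer (t=1): V(1,0)=89.6000, V(1,1)=42.3200
  t=0,j=0: stock 76.0000 → up 91.9600 (V=42.3200), down 63.8400 (V=89.6000). Price 49.6382; hedge Δ=-1.6814, bond B=177.4220.
Self-financing check: at every node Δ·S+B equals the discounted successor values.

(0,0): Delta=-1.6814 Bond=177.4220
V0=49.6382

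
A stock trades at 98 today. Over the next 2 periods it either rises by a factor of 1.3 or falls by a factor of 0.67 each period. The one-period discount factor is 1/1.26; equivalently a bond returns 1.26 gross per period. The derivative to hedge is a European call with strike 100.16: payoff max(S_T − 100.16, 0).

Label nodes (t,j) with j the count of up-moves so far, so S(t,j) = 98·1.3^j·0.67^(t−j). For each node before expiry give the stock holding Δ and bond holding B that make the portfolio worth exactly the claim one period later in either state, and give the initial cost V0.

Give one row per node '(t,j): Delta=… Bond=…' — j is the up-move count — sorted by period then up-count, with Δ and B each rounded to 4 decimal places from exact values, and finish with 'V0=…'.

The replicating-portfolio and risk-neutral prices coincide; use p* = (1.26−0.67)/(1.3−0.67) = 0.9365 for the latter.
Payoff layer (t=2): V(2,0)=0.0000, V(2,1)=0.0000, V(2,2)=65.4600
(1,0): S=65.6600. Δ = (V_up−V_dn)/(S_up−S_dn) = (0.0000−0.0000)/(85.3580−43.9922) = 0.0000. V = [p*·0.0000 + (1−p*)·0.0000]/1.26 = 0.0000. B = V − Δ·S = 0.0000.
(1,1): S=127.4000. Δ = (V_up−V_dn)/(S_up−S_dn) = (65.4600−0.0000)/(165.6200−85.3580) = 0.8156. V = [p*·65.4600 + (1−p*)·0.0000]/1.26 = 48.6538. B = V − Δ·S = -55.2509.
(0,0): S=98.0000. Δ = (V_up−V_dn)/(S_up−S_dn) = (48.6538−0.0000)/(127.4000−65.6600) = 0.7880. V = [p*·48.6538 + (1−p*)·0.0000]/1.26 = 36.1624. B = V − Δ·S = -41.0658.
Check: Δ(0,0)·S0 + B(0,0) = 36.1624 = V0.

(0,0): Delta=0.7880 Bond=-41.0658
(1,0): Delta=0.0000 Bond=0.0000
(1,1): Delta=0.8156 Bond=-55.2509
V0=36.1624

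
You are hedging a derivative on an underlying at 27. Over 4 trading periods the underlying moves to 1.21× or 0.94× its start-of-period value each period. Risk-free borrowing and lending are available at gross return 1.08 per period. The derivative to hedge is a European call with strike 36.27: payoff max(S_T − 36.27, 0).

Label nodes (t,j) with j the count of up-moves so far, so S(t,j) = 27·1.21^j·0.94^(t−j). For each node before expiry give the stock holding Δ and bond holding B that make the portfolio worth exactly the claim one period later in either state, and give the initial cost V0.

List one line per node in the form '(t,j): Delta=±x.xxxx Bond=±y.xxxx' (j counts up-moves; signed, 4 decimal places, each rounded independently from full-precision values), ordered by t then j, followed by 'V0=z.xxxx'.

Under the risk-neutral measure, an up-move has probability p* = (R−d)/(u−d) = 0.5185 and values discount at R = 1.08.
Terminal payoffs: V(4,0)=0.0000, V(4,1)=0.0000, V(4,2)=0.0000, V(4,3)=8.6922, V(4,4)=21.6069
Node (3,0) S=22.4258: V=(p*·0.0000+(1−p*)·0.0000)/1.08=0.0000; Δ=(0.0000−0.0000)/(27.1352−21.0802)=0.0000; B=V−Δ·S=0.0000
Node (3,1) S=28.8672: V=(p*·0.0000+(1−p*)·0.0000)/1.08=0.0000; Δ=(0.0000−0.0000)/(34.9293−27.1352)=0.0000; B=V−Δ·S=0.0000
Node (3,2) S=37.1589: V=(p*·8.6922+(1−p*)·0.0000)/1.08=4.1732; Δ=(8.6922−0.0000)/(44.9622−34.9293)=0.8664; B=V−Δ·S=-28.0202
Node (3,3) S=47.8321: V=(p*·21.6069+(1−p*)·8.6922)/1.08=14.2488; Δ=(21.6069−8.6922)/(57.8769−44.9622)=1.0000; B=V−Δ·S=-33.5833
Node (2,0) S=23.8572: V=(p*·0.0000+(1−p*)·0.0000)/1.08=0.0000; Δ=(0.0000−0.0000)/(28.8672−22.4258)=0.0000; B=V−Δ·S=0.0000
Node (2,1) S=30.7098: V=(p*·4.1732+(1−p*)·0.0000)/1.08=2.0036; Δ=(4.1732−0.0000)/(37.1589−28.8672)=0.5033; B=V−Δ·S=-13.4528
Node (2,2) S=39.5307: V=(p*·14.2488+(1−p*)·4.1732)/1.08=8.7015; Δ=(14.2488−4.1732)/(47.8321−37.1589)=0.9440; B=V−Δ·S=-28.6155
Node (1,0) S=25.3800: V=(p*·2.0036+(1−p*)·0.0000)/1.08=0.9619; Δ=(2.0036−0.0000)/(30.7098−23.8572)=0.2924; B=V−Δ·S=-6.4588
Node (1,1) S=32.6700: V=(p*·8.7015+(1−p*)·2.0036)/1.08=5.0709; Δ=(8.7015−2.0036)/(39.5307−30.7098)=0.7593; B=V−Δ·S=-19.7361
Node (0,0) S=27.0000: V=(p*·5.0709+(1−p*)·0.9619)/1.08=2.8634; Δ=(5.0709−0.9619)/(32.6700−25.3800)=0.5636; B=V−Δ·S=-12.3549
Root portfolio cost Δ·27+B reproduces V0=2.8634.

(0,0): Delta=0.5636 Bond=-12.3549
(1,0): Delta=0.2924 Bond=-6.4588
(1,1): Delta=0.7593 Bond=-19.7361
(2,0): Delta=0.0000 Bond=0.0000
(2,1): Delta=0.5033 Bond=-13.4528
(2,2): Delta=0.9440 Bond=-28.6155
(3,0): Delta=0.0000 Bond=0.0000
(3,1): Delta=0.0000 Bond=0.0000
(3,2): Delta=0.8664 Bond=-28.0202
(3,3): Delta=1.0000 Bond=-33.5833
V0=2.8634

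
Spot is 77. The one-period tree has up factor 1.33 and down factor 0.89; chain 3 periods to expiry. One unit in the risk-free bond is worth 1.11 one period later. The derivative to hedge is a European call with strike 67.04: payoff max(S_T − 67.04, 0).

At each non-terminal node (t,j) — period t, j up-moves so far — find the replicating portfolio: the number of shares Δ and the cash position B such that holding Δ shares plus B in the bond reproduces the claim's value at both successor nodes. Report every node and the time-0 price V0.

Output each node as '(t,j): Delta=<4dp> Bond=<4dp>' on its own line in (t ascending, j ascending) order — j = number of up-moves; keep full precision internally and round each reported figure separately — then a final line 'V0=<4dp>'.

(0,0): Delta=0.9236 Bond=-41.9700
(1,0): Delta=0.8094 Bond=-38.7622
(1,1): Delta=1.0000 Bond=-54.4112
(2,0): Delta=0.5246 Bond=-25.6558
(2,1): Delta=1.0000 Bond=-60.3964
(2,2): Delta=1.0000 Bond=-60.3964
V0=29.1469

Risk-neutral probability p* = (R−d)/(u−d) = (1.11−0.89)/(1.33−0.89) = 0.5000.
Payoff layer (t=3): V(3,0)=0.0000, V(3,1)=14.0790, V(3,2)=54.1827, V(3,3)=114.1130
Node (2,0) S=60.9917: V=(p*·14.0790+(1−p*)·0.0000)/1.11=6.3419; Δ=(14.0790−0.0000)/(81.1190−54.2826)=0.5246; B=V−Δ·S=-25.6558
Node (2,1) S=91.1449: V=(p*·54.1827+(1−p*)·14.0790)/1.11=30.7485; Δ=(54.1827−14.0790)/(121.2227−81.1190)=1.0000; B=V−Δ·S=-60.3964
Node (2,2) S=136.2053: V=(p*·114.1130+(1−p*)·54.1827)/1.11=75.8089; Δ=(114.1130−54.1827)/(181.1530−121.2227)=1.0000; B=V−Δ·S=-60.3964
Node (1,0) S=68.5300: V=(p*·30.7485+(1−p*)·6.3419)/1.11=16.7074; Δ=(30.7485−6.3419)/(91.1449−60.9917)=0.8094; B=V−Δ·S=-38.7622
Node (1,1) S=102.4100: V=(p*·75.8089+(1−p*)·30.7485)/1.11=47.9988; Δ=(75.8089−30.7485)/(136.2053−91.1449)=1.0000; B=V−Δ·S=-54.4112
Node (0,0) S=77.0000: V=(p*·47.9988+(1−p*)·16.7074)/1.11=29.1469; Δ=(47.9988−16.7074)/(102.4100−68.5300)=0.9236; B=V−Δ·S=-41.9700
Each (Δ,B) replicates both successor values, so the strategy is self-financing and V0 is arbitrage-free.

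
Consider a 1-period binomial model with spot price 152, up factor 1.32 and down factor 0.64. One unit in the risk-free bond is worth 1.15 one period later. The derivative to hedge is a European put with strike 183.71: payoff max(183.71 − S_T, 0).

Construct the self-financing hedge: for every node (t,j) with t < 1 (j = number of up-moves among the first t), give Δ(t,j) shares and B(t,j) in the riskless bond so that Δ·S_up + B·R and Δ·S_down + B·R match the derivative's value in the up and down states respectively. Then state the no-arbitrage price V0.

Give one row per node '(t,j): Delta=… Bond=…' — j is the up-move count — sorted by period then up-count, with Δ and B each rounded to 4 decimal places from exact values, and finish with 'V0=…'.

(0,0): Delta=-0.8362 Bond=145.8921
V0=18.7891

No-arbitrage ⇒ martingale measure with p* = (R−d)/(u−d) = 0.7500.
Terminal payoffs: V(1,0)=86.4300, V(1,1)=0.0000
(0,0): S=152.0000. Δ = (V_up−V_dn)/(S_up−S_dn) = (0.0000−86.4300)/(200.6400−97.2800) = -0.8362. V = [p*·0.0000 + (1−p*)·86.4300]/1.15 = 18.7891. B = V − Δ·S = 145.8921.
Each (Δ,B) replicates both successor values, so the strategy is self-financing and V0 is arbitrage-free.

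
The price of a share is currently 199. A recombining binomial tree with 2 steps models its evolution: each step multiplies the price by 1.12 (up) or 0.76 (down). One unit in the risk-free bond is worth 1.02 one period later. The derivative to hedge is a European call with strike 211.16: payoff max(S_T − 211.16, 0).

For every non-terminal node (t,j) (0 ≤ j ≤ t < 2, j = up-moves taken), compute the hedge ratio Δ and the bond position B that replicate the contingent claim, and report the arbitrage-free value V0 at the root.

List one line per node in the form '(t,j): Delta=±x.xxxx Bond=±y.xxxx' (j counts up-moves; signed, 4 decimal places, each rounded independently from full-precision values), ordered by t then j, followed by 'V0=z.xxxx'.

Risk-neutral probability p* = (R−d)/(u−d) = (1.02−0.76)/(1.12−0.76) = 0.7222.
Terminal values V(2,·): V(2,0)=0.0000, V(2,1)=0.0000, V(2,2)=38.4656
  t=1,j=0: stock 151.2400 → up 169.3888 (V=0.0000), down 114.9424 (V=0.0000). Price 0.0000; hedge Δ=0.0000, bond B=0.0000.
  t=1,j=1: stock 222.8800 → up 249.6256 (V=38.4656), down 169.3888 (V=0.0000). Price 27.2360; hedge Δ=0.4794, bond B=-79.6129.
  t=0,j=0: stock 199.0000 → up 222.8800 (V=27.2360), down 151.2400 (V=0.0000). Price 19.2847; hedge Δ=0.3802, bond B=-56.3708.
Check: Δ(0,0)·S0 + B(0,0) = 19.2847 = V0.

(0,0): Delta=0.3802 Bond=-56.3708
(1,0): Delta=0.0000 Bond=0.0000
(1,1): Delta=0.4794 Bond=-79.6129
V0=19.2847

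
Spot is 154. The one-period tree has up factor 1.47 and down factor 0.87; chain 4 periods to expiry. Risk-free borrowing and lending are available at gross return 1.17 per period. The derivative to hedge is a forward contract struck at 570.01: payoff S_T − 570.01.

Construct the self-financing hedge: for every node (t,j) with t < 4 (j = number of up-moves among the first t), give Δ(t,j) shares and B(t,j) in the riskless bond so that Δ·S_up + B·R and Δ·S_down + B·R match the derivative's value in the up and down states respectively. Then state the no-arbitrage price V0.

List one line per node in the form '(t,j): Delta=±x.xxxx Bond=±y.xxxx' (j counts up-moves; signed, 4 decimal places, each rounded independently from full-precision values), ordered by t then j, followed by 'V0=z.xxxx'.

(0,0): Delta=1.0000 Bond=-304.1859
(1,0): Delta=1.0000 Bond=-355.8975
(1,1): Delta=1.0000 Bond=-355.8975
(2,0): Delta=1.0000 Bond=-416.4000
(2,1): Delta=1.0000 Bond=-416.4000
(2,2): Delta=1.0000 Bond=-416.4000
(3,0): Delta=1.0000 Bond=-487.1880
(3,1): Delta=1.0000 Bond=-487.1880
(3,2): Delta=1.0000 Bond=-487.1880
(3,3): Delta=1.0000 Bond=-487.1880
V0=-150.1859

The replicating-portfolio and risk-neutral prices coincide; use p* = (1.17−0.87)/(1.47−0.87) = 0.5000 for the latter.
Terminal values V(4,·): V(4,0)=-481.7838, V(4,1)=-420.9381, V(4,2)=-318.1299, V(4,3)=-144.4194, V(4,4)=149.0913
(3,0): S=101.4095. Δ = (V_up−V_dn)/(S_up−S_dn) = (-420.9381−-481.7838)/(149.0719−88.2262) = 1.0000. V = [p*·-420.9381 + (1−p*)·-481.7838]/1.17 = -385.7786. B = V − Δ·S = -487.1880.
(3,1): S=171.3470. Δ = (V_up−V_dn)/(S_up−S_dn) = (-318.1299−-420.9381)/(251.8801−149.0719) = 1.0000. V = [p*·-318.1299 + (1−p*)·-420.9381]/1.17 = -315.8410. B = V − Δ·S = -487.1880.
(3,2): S=289.5174. Δ = (V_up−V_dn)/(S_up−S_dn) = (-144.4194−-318.1299)/(425.5906−251.8801) = 1.0000. V = [p*·-144.4194 + (1−p*)·-318.1299]/1.17 = -197.6707. B = V − Δ·S = -487.1880.
(3,3): S=489.1845. Δ = (V_up−V_dn)/(S_up−S_dn) = (149.0913−-144.4194)/(719.1013−425.5906) = 1.0000. V = [p*·149.0913 + (1−p*)·-144.4194]/1.17 = 1.9965. B = V − Δ·S = -487.1880.
(2,0): S=116.5626. Δ = (V_up−V_dn)/(S_up−S_dn) = (-315.8410−-385.7786)/(171.3470−101.4095) = 1.0000. V = [p*·-315.8410 + (1−p*)·-385.7786]/1.17 = -299.8374. B = V − Δ·S = -416.4000.
(2,1): S=196.9506. Δ = (V_up−V_dn)/(S_up−S_dn) = (-197.6707−-315.8410)/(289.5174−171.3470) = 1.0000. V = [p*·-197.6707 + (1−p*)·-315.8410]/1.17 = -219.4494. B = V − Δ·S = -416.4000.
(2,2): S=332.7786. Δ = (V_up−V_dn)/(S_up−S_dn) = (1.9965−-197.6707)/(489.1845−289.5174) = 1.0000. V = [p*·1.9965 + (1−p*)·-197.6707]/1.17 = -83.6214. B = V − Δ·S = -416.4000.
(1,0): S=133.9800. Δ = (V_up−V_dn)/(S_up−S_dn) = (-219.4494−-299.8374)/(196.9506−116.5626) = 1.0000. V = [p*·-219.4494 + (1−p*)·-299.8374]/1.17 = -221.9175. B = V − Δ·S = -355.8975.
(1,1): S=226.3800. Δ = (V_up−V_dn)/(S_up−S_dn) = (-83.6214−-219.4494)/(332.7786−196.9506) = 1.0000. V = [p*·-83.6214 + (1−p*)·-219.4494]/1.17 = -129.5175. B = V − Δ·S = -355.8975.
(0,0): S=154.0000. Δ = (V_up−V_dn)/(S_up−S_dn) = (-129.5175−-221.9175)/(226.3800−133.9800) = 1.0000. V = [p*·-129.5175 + (1−p*)·-221.9175]/1.17 = -150.1859. B = V − Δ·S = -304.1859.
Self-financing check: at every node Δ·S+B equals the discounted successor values.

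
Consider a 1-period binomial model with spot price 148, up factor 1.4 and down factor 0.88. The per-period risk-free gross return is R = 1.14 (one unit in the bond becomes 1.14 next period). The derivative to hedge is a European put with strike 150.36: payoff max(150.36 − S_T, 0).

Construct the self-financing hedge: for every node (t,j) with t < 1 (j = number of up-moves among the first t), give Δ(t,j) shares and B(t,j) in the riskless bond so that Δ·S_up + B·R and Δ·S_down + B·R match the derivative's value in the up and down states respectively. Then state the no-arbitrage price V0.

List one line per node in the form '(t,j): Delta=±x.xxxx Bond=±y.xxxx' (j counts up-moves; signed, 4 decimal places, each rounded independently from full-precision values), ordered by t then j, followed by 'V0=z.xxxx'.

No-arbitrage ⇒ martingale measure with p* = (R−d)/(u−d) = 0.5000.
Terminal values V(1,·): V(1,0)=20.1200, V(1,1)=0.0000
(0,0): S=148.0000. Δ = (V_up−V_dn)/(S_up−S_dn) = (0.0000−20.1200)/(207.2000−130.2400) = -0.2614. V = [p*·0.0000 + (1−p*)·20.1200]/1.14 = 8.8246. B = V − Δ·S = 47.5169.
Root portfolio cost Δ·148+B reproduces V0=8.8246.

(0,0): Delta=-0.2614 Bond=47.5169
V0=8.8246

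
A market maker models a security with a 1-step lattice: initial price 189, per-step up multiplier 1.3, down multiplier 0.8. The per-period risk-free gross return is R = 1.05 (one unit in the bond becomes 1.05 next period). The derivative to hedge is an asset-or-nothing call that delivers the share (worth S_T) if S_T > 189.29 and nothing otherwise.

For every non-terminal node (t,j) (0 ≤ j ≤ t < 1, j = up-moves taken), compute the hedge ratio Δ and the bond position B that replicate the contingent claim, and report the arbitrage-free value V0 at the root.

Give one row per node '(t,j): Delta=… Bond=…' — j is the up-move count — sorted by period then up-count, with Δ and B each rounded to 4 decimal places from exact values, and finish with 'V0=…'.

No-arbitrage ⇒ martingale measure with p* = (R−d)/(u−d) = 0.5000.
Terminal values V(1,·): V(1,0)=0.0000, V(1,1)=245.7000
  t=0,j=0: stock 189.0000 → up 245.7000 (V=245.7000), down 151.2000 (V=0.0000). Price 117.0000; hedge Δ=2.6000, bond B=-374.4000.
Root portfolio cost Δ·189+B reproduces V0=117.0000.

(0,0): Delta=2.6000 Bond=-374.4000
V0=117.0000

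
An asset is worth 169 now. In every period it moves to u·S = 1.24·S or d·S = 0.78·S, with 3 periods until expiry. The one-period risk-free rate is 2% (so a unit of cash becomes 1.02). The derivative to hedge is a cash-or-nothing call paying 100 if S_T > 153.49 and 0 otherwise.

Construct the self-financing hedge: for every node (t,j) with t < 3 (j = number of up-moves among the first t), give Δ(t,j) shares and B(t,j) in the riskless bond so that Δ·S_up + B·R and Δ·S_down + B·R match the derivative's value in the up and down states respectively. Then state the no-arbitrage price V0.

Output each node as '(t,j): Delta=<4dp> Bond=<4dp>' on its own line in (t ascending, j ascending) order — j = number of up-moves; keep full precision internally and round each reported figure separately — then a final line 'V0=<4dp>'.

Under the risk-neutral measure, an up-move has probability p* = (R−d)/(u−d) = 0.5217 and values discount at R = 1.02.
Payoff layer (t=3): V(3,0)=0.0000, V(3,1)=0.0000, V(3,2)=100.0000, V(3,3)=100.0000
(2,0): S=102.8196. Δ = (V_up−V_dn)/(S_up−S_dn) = (0.0000−0.0000)/(127.4963−80.1993) = 0.0000. V = [p*·0.0000 + (1−p*)·0.0000]/1.02 = 0.0000. B = V − Δ·S = 0.0000.
(2,1): S=163.4568. Δ = (V_up−V_dn)/(S_up−S_dn) = (100.0000−0.0000)/(202.6864−127.4963) = 1.3300. V = [p*·100.0000 + (1−p*)·0.0000]/1.02 = 51.1509. B = V − Δ·S = -166.2404.
(2,2): S=259.8544. Δ = (V_up−V_dn)/(S_up−S_dn) = (100.0000−100.0000)/(322.2195−202.6864) = 0.0000. V = [p*·100.0000 + (1−p*)·100.0000]/1.02 = 98.0392. B = V − Δ·S = 98.0392.
(1,0): S=131.8200. Δ = (V_up−V_dn)/(S_up−S_dn) = (51.1509−0.0000)/(163.4568−102.8196) = 0.8436. V = [p*·51.1509 + (1−p*)·0.0000]/1.02 = 26.1641. B = V − Δ·S = -85.0335.
(1,1): S=209.5600. Δ = (V_up−V_dn)/(S_up−S_dn) = (98.0392−51.1509)/(259.8544−163.4568) = 0.4864. V = [p*·98.0392 + (1−p*)·51.1509]/1.02 = 74.1317. B = V − Δ·S = -27.7994.
(0,0): S=169.0000. Δ = (V_up−V_dn)/(S_up−S_dn) = (74.1317−26.1641)/(209.5600−131.8200) = 0.6170. V = [p*·74.1317 + (1−p*)·26.1641]/1.02 = 50.1870. B = V − Δ·S = -54.0904.
Root portfolio cost Δ·169+B reproduces V0=50.1870.

(0,0): Delta=0.6170 Bond=-54.0904
(1,0): Delta=0.8436 Bond=-85.0335
(1,1): Delta=0.4864 Bond=-27.7994
(2,0): Delta=0.0000 Bond=0.0000
(2,1): Delta=1.3300 Bond=-166.2404
(2,2): Delta=0.0000 Bond=98.0392
V0=50.1870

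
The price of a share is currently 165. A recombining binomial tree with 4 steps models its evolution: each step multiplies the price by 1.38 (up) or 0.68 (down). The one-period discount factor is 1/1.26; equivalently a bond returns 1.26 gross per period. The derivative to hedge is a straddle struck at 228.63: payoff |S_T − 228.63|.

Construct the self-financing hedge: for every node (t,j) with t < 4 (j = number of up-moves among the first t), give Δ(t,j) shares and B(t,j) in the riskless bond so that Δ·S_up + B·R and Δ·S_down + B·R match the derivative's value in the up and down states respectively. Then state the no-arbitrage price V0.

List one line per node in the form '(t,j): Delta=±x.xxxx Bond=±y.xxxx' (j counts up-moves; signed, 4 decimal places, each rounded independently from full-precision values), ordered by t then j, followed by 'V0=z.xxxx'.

Under the risk-neutral measure, an up-move has probability p* = (R−d)/(u−d) = 0.8286 and values discount at R = 1.26.
At expiry t=4: V(4,0)=193.3507, V(4,1)=157.0338, V(4,2)=83.3319, V(4,3)=66.2397, V(4,4)=369.7820
Node (3,0) S=51.8813: V=(p*·157.0338+(1−p*)·193.3507)/1.26=129.5711; Δ=(157.0338−193.3507)/(71.5962−35.2793)=-1.0000; B=V−Δ·S=181.4524
Node (3,1) S=105.2885: V=(p*·83.3319+(1−p*)·157.0338)/1.26=76.1639; Δ=(83.3319−157.0338)/(145.2981−71.5962)=-1.0000; B=V−Δ·S=181.4524
Node (3,2) S=213.6737: V=(p*·66.2397+(1−p*)·83.3319)/1.26=54.8966; Δ=(66.2397−83.3319)/(294.8697−145.2981)=-0.1143; B=V−Δ·S=79.3141
Node (3,3) S=433.6319: V=(p*·369.7820+(1−p*)·66.2397)/1.26=252.1795; Δ=(369.7820−66.2397)/(598.4120−294.8697)=1.0000; B=V−Δ·S=-181.4524
Node (2,0) S=76.2960: V=(p*·76.1639+(1−p*)·129.5711)/1.26=67.7138; Δ=(76.1639−129.5711)/(105.2885−51.8813)=-1.0000; B=V−Δ·S=144.0098
Node (2,1) S=154.8360: V=(p*·54.8966+(1−p*)·76.1639)/1.26=46.4623; Δ=(54.8966−76.1639)/(213.6737−105.2885)=-0.1962; B=V−Δ·S=76.8441
Node (2,2) S=314.2260: V=(p*·252.1795+(1−p*)·54.8966)/1.26=173.3013; Δ=(252.1795−54.8966)/(433.6319−213.6737)=0.8969; B=V−Δ·S=-108.5314
Node (1,0) S=112.2000: V=(p*·46.4623+(1−p*)·67.7138)/1.26=39.7662; Δ=(46.4623−67.7138)/(154.8360−76.2960)=-0.2706; B=V−Δ·S=70.1256
Node (1,1) S=227.7000: V=(p*·173.3013+(1−p*)·46.4623)/1.26=120.2837; Δ=(173.3013−46.4623)/(314.2260−154.8360)=0.7958; B=V−Δ·S=-60.9149
Node (0,0) S=165.0000: V=(p*·120.2837+(1−p*)·39.7662)/1.26=84.5085; Δ=(120.2837−39.7662)/(227.7000−112.2000)=0.6971; B=V−Δ·S=-30.5165
Self-financing check: at every node Δ·S+B equals the discounted successor values.

(0,0): Delta=0.6971 Bond=-30.5165
(1,0): Delta=-0.2706 Bond=70.1256
(1,1): Delta=0.7958 Bond=-60.9149
(2,0): Delta=-1.0000 Bond=144.0098
(2,1): Delta=-0.1962 Bond=76.8441
(2,2): Delta=0.8969 Bond=-108.5314
(3,0): Delta=-1.0000 Bond=181.4524
(3,1): Delta=-1.0000 Bond=181.4524
(3,2): Delta=-0.1143 Bond=79.3141
(3,3): Delta=1.0000 Bond=-181.4524
V0=84.5085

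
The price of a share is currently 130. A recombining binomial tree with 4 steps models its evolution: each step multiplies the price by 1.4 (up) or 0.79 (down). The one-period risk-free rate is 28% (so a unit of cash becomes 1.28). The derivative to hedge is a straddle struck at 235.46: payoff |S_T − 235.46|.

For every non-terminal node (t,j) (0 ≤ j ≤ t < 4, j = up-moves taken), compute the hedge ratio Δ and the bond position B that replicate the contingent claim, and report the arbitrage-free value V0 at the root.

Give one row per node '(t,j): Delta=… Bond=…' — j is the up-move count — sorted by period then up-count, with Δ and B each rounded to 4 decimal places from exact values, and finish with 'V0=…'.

Risk-neutral probability p* = (R−d)/(u−d) = (1.28−0.79)/(1.4−0.79) = 0.8033.
At expiry t=4: V(4,0)=184.8249, V(4,1)=145.7269, V(4,2)=76.4393, V(4,3)=46.3488, V(4,4)=263.9480
Node (3,0) S=64.0951: V=(p*·145.7269+(1−p*)·184.8249)/1.28=119.8581; Δ=(145.7269−184.8249)/(89.7331−50.6351)=-1.0000; B=V−Δ·S=183.9531
Node (3,1) S=113.5862: V=(p*·76.4393+(1−p*)·145.7269)/1.28=70.3669; Δ=(76.4393−145.7269)/(159.0207−89.7331)=-1.0000; B=V−Δ·S=183.9531
Node (3,2) S=201.2920: V=(p*·46.3488+(1−p*)·76.4393)/1.28=40.8346; Δ=(46.3488−76.4393)/(281.8088−159.0207)=-0.2451; B=V−Δ·S=90.1633
Node (3,3) S=356.7200: V=(p*·263.9480+(1−p*)·46.3488)/1.28=172.7669; Δ=(263.9480−46.3488)/(499.4080−281.8088)=1.0000; B=V−Δ·S=-183.9531
Node (2,0) S=81.1330: V=(p*·70.3669+(1−p*)·119.8581)/1.28=62.5804; Δ=(70.3669−119.8581)/(113.5862−64.0951)=-1.0000; B=V−Δ·S=143.7134
Node (2,1) S=143.7800: V=(p*·40.8346+(1−p*)·70.3669)/1.28=36.4408; Δ=(40.8346−70.3669)/(201.2920−113.5862)=-0.3367; B=V−Δ·S=84.8545
Node (2,2) S=254.8000: V=(p*·172.7669+(1−p*)·40.8346)/1.28=114.6976; Δ=(172.7669−40.8346)/(356.7200−201.2920)=0.8488; B=V−Δ·S=-101.5848
Node (1,0) S=102.7000: V=(p*·36.4408+(1−p*)·62.5804)/1.28=32.4867; Δ=(36.4408−62.5804)/(143.7800−81.1330)=-0.4173; B=V−Δ·S=75.3385
Node (1,1) S=182.0000: V=(p*·114.6976+(1−p*)·36.4408)/1.28=77.5804; Δ=(114.6976−36.4408)/(254.8000−143.7800)=0.7049; B=V−Δ·S=-50.7096
Node (0,0) S=130.0000: V=(p*·77.5804+(1−p*)·32.4867)/1.28=53.6793; Δ=(77.5804−32.4867)/(182.0000−102.7000)=0.5686; B=V−Δ·S=-20.2447
The time-0 hedge costs 53.6793, which is the no-arbitrage price.

(0,0): Delta=0.5686 Bond=-20.2447
(1,0): Delta=-0.4173 Bond=75.3385
(1,1): Delta=0.7049 Bond=-50.7096
(2,0): Delta=-1.0000 Bond=143.7134
(2,1): Delta=-0.3367 Bond=84.8545
(2,2): Delta=0.8488 Bond=-101.5848
(3,0): Delta=-1.0000 Bond=183.9531
(3,1): Delta=-1.0000 Bond=183.9531
(3,2): Delta=-0.2451 Bond=90.1633
(3,3): Delta=1.0000 Bond=-183.9531
V0=53.6793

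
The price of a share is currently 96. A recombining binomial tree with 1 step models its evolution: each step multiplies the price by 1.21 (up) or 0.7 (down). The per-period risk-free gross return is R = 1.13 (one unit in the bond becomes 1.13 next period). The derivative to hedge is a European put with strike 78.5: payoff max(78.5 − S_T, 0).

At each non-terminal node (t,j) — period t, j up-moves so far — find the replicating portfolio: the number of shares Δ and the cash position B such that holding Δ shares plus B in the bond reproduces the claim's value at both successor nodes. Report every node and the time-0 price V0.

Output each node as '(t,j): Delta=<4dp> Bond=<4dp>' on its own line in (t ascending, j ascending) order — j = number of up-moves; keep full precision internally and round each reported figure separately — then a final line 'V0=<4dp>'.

Since d<R<u, set p* = (R−d)/(u−d) = 0.8431; price each node as the discounted p*-expectation of its children.
Terminal payoffs: V(1,0)=11.3000, V(1,1)=0.0000
(0,0): S=96.0000. Δ = (V_up−V_dn)/(S_up−S_dn) = (0.0000−11.3000)/(116.1600−67.2000) = -0.2308. V = [p*·0.0000 + (1−p*)·11.3000]/1.13 = 1.5686. B = V − Δ·S = 23.7255.
Each (Δ,B) replicates both successor values, so the strategy is self-financing and V0 is arbitrage-free.

(0,0): Delta=-0.2308 Bond=23.7255
V0=1.5686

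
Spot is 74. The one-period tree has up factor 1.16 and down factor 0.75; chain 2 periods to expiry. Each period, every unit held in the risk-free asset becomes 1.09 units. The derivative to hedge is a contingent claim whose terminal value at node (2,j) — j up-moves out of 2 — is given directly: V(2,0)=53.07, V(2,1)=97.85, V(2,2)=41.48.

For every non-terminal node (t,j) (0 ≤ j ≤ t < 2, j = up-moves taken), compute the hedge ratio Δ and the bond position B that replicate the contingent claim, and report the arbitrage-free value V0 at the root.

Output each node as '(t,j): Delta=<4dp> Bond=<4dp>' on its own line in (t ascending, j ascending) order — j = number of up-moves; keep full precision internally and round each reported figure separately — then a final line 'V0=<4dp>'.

(0,0): Delta=-1.1823 Bond=136.1248
(1,0): Delta=1.9679 Bond=-26.4630
(1,1): Delta=-1.6017 Bond=184.3723
V0=48.6321

No-arbitrage ⇒ martingale measure with p* = (R−d)/(u−d) = 0.8293.
Terminal payoffs: V(2,0)=53.0700, V(2,1)=97.8500, V(2,2)=41.4800
(1,0): S=55.5000. Δ = (V_up−V_dn)/(S_up−S_dn) = (97.8500−53.0700)/(64.3800−41.6250) = 1.9679. V = [p*·97.8500 + (1−p*)·53.0700]/1.09 = 82.7565. B = V − Δ·S = -26.4630.
(1,1): S=85.8400. Δ = (V_up−V_dn)/(S_up−S_dn) = (41.4800−97.8500)/(99.5744−64.3800) = -1.6017. V = [p*·41.4800 + (1−p*)·97.8500]/1.09 = 46.8845. B = V − Δ·S = 184.3723.
(0,0): S=74.0000. Δ = (V_up−V_dn)/(S_up−S_dn) = (46.8845−82.7565)/(85.8400−55.5000) = -1.1823. V = [p*·46.8845 + (1−p*)·82.7565]/1.09 = 48.6321. B = V − Δ·S = 136.1248.
Root portfolio cost Δ·74+B reproduces V0=48.6321.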